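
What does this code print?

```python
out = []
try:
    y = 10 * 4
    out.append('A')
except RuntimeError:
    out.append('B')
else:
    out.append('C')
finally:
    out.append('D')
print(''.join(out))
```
ACD

else runs before finally when no exception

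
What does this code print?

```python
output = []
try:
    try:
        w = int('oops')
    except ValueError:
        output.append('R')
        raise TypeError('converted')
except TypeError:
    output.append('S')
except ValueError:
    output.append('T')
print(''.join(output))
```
RS

New TypeError raised, caught by outer TypeError handler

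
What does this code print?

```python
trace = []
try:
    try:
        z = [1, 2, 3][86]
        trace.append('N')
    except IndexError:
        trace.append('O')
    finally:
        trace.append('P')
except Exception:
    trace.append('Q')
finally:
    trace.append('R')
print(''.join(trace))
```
OPR

Both finally blocks run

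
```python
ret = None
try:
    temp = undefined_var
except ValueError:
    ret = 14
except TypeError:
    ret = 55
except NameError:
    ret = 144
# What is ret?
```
144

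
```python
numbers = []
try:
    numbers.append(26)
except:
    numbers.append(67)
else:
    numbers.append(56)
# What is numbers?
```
[26, 56]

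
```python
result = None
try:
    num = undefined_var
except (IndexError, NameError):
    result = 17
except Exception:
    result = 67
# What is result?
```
17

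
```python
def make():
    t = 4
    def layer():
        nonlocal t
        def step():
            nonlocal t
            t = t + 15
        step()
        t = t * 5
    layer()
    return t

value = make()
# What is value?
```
95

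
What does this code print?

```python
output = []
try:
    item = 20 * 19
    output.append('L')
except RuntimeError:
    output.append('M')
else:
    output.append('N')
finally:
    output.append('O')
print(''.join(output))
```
LNO

else runs before finally when no exception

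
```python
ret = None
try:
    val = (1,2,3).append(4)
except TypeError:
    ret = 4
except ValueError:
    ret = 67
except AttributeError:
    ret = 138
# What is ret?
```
138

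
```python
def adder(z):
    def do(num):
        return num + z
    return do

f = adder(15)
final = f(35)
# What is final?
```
50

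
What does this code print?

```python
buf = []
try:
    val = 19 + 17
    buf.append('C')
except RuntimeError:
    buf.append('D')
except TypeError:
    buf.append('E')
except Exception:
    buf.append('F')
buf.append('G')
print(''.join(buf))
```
CG

No exception, try block completes normally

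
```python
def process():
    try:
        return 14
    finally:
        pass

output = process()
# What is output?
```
14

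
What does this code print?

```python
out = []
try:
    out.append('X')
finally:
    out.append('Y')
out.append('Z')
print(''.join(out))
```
XYZ

try/finally without except, no exception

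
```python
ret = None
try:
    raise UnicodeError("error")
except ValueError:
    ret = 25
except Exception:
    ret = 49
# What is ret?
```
25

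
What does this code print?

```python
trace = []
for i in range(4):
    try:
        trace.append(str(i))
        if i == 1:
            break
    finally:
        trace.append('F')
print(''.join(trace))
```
0F1F

finally runs even when breaking out of loop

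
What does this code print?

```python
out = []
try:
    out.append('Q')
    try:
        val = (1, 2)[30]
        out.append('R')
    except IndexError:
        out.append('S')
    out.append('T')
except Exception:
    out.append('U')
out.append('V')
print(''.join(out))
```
QSTV

Inner exception caught by inner handler, outer continues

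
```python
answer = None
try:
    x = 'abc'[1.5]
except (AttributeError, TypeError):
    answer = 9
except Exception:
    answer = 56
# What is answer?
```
9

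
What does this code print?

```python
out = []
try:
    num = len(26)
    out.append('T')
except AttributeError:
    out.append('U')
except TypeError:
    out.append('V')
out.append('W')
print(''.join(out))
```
VW

TypeError is caught by its specific handler, not AttributeError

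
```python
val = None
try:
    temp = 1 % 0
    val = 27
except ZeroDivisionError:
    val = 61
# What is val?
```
61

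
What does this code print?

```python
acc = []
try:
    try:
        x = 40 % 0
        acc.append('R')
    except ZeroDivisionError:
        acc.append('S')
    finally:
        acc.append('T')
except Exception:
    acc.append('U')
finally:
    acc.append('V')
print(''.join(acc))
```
STV

Both finally blocks run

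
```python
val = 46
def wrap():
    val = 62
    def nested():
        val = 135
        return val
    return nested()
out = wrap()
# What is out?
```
135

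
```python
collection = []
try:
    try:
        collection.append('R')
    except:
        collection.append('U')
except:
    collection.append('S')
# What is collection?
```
['R']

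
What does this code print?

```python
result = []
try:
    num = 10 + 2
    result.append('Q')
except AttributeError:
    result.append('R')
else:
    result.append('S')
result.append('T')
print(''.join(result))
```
QST

else block runs when no exception occurs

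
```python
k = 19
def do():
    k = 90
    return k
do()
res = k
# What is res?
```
19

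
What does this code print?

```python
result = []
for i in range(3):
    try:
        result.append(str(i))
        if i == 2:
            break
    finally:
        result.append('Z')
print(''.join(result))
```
0Z1Z2Z

finally runs even when breaking out of loop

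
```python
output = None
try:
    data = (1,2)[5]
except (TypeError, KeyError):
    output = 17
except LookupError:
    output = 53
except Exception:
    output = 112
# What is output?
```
53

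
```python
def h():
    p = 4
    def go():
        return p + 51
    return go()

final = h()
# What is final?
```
55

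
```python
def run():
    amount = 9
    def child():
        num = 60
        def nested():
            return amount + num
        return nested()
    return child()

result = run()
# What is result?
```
69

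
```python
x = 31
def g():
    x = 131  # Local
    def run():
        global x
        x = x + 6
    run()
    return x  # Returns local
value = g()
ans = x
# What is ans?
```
37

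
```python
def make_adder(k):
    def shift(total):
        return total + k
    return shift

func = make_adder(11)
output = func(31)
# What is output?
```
42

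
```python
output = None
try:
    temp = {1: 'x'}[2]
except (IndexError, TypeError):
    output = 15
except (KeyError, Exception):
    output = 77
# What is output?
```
77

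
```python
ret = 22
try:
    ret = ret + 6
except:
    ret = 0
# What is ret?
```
28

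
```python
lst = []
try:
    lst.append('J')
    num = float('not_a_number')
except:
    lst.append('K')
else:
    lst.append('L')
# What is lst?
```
['J', 'K']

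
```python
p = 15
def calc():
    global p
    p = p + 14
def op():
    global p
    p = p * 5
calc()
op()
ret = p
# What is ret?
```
145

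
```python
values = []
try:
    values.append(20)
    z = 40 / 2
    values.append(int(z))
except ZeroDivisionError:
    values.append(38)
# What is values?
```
[20, 20]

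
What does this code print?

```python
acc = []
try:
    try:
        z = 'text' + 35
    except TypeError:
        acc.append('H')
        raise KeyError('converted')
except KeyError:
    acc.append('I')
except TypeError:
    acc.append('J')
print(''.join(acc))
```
HI

New KeyError raised, caught by outer KeyError handler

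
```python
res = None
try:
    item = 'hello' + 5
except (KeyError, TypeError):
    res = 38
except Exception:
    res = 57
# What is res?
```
38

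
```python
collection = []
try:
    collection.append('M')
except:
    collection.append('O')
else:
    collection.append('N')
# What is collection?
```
['M', 'N']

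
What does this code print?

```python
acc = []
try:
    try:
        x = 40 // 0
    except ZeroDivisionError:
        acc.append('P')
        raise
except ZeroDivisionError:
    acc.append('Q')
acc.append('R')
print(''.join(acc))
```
PQR

raise without argument re-raises current exception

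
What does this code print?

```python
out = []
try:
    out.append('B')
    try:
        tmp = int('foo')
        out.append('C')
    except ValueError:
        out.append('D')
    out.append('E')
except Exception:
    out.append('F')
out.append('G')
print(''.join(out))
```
BDEG

Inner exception caught by inner handler, outer continues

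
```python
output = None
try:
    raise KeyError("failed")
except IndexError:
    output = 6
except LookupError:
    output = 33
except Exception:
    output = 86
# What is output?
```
33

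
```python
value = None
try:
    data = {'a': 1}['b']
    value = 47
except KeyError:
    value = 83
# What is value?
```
83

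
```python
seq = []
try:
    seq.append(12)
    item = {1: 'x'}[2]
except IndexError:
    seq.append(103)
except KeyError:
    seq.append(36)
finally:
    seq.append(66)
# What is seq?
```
[12, 36, 66]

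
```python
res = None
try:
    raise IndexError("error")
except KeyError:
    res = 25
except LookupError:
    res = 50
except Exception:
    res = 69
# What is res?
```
50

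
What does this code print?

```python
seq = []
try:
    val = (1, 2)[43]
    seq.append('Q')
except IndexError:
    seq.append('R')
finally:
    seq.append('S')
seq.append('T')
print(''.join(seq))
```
RST

finally always runs, even after exception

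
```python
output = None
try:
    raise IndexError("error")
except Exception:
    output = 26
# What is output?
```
26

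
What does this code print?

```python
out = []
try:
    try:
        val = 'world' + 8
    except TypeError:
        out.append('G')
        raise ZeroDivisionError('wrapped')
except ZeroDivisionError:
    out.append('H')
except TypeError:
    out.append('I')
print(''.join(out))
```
GH

New ZeroDivisionError raised, caught by outer ZeroDivisionError handler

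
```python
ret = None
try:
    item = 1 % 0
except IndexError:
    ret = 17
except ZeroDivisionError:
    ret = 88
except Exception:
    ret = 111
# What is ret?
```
88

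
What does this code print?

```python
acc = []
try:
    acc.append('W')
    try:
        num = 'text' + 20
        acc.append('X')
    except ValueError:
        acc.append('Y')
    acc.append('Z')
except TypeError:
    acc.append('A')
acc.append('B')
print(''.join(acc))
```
WAB

Inner handler doesn't match, propagates to outer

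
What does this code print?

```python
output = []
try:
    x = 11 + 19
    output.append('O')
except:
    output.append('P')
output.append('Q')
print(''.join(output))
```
OQ

No exception, try block completes normally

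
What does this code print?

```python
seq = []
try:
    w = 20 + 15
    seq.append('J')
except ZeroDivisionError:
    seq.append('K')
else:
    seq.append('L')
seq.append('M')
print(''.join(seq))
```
JLM

else block runs when no exception occurs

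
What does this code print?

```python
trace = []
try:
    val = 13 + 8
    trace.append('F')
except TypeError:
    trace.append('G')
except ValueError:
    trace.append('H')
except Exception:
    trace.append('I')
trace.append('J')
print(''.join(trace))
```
FJ

No exception, try block completes normally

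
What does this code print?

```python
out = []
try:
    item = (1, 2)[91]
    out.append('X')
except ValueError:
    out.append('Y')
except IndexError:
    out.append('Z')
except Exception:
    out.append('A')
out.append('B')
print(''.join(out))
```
ZB

IndexError matches before generic Exception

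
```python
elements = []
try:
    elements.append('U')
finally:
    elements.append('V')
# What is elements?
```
['U', 'V']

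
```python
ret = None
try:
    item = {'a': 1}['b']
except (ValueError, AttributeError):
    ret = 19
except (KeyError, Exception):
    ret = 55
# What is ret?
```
55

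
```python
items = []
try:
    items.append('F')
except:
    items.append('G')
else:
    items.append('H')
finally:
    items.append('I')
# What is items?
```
['F', 'H', 'I']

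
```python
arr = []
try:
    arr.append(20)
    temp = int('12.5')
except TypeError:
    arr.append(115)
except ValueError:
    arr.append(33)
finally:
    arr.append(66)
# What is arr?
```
[20, 33, 66]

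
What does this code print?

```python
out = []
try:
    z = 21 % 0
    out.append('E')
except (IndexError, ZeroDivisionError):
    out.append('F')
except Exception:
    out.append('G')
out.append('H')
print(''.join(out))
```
FH

ZeroDivisionError matches tuple containing it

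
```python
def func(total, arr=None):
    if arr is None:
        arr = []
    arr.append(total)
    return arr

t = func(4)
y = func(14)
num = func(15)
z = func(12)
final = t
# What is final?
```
[4]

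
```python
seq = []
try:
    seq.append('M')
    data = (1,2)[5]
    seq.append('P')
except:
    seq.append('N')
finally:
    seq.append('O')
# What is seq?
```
['M', 'N', 'O']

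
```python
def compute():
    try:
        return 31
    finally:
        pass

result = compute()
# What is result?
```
31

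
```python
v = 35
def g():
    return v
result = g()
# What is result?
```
35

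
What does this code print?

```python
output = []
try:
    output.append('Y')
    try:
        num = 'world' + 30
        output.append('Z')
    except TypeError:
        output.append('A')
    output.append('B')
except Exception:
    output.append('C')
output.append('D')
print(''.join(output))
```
YABD

Inner exception caught by inner handler, outer continues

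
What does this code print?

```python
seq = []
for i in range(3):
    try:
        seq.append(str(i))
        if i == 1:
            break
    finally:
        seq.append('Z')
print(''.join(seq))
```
0Z1Z

finally runs even when breaking out of loop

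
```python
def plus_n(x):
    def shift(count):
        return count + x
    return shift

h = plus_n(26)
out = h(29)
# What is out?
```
55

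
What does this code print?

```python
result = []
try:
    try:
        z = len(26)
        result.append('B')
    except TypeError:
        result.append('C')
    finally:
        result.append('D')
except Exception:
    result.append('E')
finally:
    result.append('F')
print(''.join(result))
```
CDF

Both finally blocks run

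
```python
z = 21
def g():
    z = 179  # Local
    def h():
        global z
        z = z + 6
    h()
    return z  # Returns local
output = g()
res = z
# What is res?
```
27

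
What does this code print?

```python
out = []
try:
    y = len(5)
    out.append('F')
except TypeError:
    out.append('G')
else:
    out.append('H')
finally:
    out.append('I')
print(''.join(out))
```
GI

Exception: except runs, else skipped, finally runs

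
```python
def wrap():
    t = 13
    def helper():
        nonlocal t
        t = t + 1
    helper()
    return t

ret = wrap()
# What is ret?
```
14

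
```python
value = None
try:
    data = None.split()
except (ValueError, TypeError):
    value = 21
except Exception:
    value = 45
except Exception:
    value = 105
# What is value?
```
45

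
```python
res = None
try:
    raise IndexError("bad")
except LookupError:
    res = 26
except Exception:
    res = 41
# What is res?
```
26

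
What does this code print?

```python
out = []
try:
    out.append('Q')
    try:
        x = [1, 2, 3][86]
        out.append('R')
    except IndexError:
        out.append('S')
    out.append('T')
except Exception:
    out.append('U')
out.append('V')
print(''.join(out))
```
QSTV

Inner exception caught by inner handler, outer continues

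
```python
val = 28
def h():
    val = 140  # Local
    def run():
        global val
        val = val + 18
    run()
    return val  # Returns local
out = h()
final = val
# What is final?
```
46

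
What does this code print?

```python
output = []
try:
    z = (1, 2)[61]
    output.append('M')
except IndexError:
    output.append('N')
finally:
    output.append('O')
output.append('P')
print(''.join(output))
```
NOP

finally always runs, even after exception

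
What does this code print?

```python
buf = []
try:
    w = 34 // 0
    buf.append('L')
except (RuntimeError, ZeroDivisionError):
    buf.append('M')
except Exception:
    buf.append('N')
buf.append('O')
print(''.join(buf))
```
MO

ZeroDivisionError matches tuple containing it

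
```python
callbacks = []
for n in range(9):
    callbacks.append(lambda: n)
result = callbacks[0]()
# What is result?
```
8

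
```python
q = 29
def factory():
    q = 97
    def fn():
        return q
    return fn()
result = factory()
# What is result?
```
97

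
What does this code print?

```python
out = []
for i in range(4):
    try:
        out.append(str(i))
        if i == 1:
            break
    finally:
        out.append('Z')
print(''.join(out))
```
0Z1Z

finally runs even when breaking out of loop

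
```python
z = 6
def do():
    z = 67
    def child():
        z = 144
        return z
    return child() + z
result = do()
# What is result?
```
211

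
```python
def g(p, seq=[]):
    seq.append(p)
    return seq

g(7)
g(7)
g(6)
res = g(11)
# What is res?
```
[7, 7, 6, 11]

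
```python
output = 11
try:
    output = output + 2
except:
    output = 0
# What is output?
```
13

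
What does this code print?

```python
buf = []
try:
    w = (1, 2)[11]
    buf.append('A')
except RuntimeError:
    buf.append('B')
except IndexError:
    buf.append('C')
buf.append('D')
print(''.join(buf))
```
CD

IndexError is caught by its specific handler, not RuntimeError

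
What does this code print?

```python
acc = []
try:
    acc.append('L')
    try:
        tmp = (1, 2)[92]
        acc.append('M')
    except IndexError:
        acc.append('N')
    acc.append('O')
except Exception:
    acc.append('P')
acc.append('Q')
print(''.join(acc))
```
LNOQ

Inner exception caught by inner handler, outer continues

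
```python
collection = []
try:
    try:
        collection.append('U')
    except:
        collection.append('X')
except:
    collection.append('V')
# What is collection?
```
['U']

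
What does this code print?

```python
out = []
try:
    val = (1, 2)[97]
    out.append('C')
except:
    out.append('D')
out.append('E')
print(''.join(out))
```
DE

Exception raised in try, caught by bare except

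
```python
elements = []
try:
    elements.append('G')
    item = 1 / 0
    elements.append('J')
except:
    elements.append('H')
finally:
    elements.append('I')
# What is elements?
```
['G', 'H', 'I']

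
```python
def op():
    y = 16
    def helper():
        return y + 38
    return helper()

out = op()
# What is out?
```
54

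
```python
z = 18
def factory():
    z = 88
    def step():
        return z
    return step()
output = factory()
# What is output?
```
88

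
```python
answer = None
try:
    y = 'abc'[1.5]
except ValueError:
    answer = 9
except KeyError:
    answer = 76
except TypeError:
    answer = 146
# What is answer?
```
146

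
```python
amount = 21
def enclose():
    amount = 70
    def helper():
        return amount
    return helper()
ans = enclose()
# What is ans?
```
70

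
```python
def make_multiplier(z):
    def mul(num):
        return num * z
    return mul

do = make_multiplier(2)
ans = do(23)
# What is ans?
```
46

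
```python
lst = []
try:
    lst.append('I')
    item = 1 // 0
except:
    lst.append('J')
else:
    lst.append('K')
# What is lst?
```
['I', 'J']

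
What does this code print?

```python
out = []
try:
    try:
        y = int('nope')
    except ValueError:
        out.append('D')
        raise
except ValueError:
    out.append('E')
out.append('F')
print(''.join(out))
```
DEF

raise without argument re-raises current exception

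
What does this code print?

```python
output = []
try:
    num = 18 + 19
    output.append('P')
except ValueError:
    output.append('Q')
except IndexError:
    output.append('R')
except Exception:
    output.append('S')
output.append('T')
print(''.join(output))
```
PT

No exception, try block completes normally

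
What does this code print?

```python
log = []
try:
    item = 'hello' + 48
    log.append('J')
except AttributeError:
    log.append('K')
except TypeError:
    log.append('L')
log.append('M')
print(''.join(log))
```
LM

TypeError is caught by its specific handler, not AttributeError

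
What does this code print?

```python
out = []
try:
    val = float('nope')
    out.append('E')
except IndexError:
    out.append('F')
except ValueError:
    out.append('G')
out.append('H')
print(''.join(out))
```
GH

ValueError is caught by its specific handler, not IndexError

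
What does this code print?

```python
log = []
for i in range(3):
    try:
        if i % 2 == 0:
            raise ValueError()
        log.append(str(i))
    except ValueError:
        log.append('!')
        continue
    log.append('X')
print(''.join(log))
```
!1X!

continue in except skips rest of loop body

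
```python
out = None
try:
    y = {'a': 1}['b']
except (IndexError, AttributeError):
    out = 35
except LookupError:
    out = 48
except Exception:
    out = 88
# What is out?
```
48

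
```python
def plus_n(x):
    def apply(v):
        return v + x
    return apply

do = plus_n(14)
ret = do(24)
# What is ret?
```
38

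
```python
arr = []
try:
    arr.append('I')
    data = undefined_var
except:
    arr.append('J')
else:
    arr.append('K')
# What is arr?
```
['I', 'J']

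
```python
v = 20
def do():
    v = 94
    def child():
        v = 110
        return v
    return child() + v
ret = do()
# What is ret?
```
204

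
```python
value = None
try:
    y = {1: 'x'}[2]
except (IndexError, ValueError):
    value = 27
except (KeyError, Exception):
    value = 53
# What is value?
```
53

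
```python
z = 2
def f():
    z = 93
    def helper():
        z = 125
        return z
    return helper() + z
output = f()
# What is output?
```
218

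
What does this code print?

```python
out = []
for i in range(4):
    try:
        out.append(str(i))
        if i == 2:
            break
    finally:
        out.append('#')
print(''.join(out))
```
0#1#2#

finally runs even when breaking out of loop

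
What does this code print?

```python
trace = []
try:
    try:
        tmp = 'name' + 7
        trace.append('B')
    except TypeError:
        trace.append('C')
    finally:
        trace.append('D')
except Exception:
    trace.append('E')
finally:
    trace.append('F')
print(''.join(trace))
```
CDF

Both finally blocks run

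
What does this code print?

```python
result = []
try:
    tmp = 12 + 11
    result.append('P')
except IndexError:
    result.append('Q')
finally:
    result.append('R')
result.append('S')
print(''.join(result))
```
PRS

finally runs after normal execution too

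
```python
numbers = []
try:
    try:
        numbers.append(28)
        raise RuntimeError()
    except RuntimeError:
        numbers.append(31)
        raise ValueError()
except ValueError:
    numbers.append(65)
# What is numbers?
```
[28, 31, 65]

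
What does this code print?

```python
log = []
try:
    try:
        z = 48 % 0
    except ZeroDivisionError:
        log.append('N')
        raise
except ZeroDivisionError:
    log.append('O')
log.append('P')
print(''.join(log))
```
NOP

raise without argument re-raises current exception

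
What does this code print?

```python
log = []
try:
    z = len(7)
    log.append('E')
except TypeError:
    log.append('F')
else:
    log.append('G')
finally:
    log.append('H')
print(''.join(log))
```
FH

Exception: except runs, else skipped, finally runs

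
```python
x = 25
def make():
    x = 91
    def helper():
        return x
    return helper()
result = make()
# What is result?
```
91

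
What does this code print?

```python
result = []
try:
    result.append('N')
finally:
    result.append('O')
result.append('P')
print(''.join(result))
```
NOP

try/finally without except, no exception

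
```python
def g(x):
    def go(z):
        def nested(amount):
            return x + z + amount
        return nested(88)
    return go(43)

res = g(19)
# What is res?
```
150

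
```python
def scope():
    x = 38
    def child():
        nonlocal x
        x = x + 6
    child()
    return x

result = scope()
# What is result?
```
44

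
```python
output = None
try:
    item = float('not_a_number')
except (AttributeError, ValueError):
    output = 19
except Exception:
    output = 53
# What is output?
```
19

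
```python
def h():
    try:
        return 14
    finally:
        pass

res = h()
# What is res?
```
14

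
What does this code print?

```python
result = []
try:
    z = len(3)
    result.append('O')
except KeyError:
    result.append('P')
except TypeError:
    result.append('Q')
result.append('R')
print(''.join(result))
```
QR

TypeError is caught by its specific handler, not KeyError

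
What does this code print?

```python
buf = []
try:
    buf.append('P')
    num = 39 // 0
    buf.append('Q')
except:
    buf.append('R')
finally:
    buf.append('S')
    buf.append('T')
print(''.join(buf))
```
PRST

Code before exception runs, then except, then all of finally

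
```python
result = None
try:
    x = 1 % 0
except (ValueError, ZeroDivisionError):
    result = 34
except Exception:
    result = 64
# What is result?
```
34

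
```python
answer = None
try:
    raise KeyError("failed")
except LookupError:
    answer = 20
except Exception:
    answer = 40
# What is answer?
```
20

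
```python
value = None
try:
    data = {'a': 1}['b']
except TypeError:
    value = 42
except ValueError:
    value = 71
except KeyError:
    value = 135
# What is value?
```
135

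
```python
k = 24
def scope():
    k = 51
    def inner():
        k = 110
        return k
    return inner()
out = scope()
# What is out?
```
110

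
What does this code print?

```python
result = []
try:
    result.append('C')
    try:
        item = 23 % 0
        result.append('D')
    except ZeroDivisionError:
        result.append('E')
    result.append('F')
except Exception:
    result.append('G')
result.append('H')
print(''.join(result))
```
CEFH

Inner exception caught by inner handler, outer continues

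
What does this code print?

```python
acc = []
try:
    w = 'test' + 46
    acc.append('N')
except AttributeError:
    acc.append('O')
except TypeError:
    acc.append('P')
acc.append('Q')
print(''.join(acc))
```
PQ

TypeError is caught by its specific handler, not AttributeError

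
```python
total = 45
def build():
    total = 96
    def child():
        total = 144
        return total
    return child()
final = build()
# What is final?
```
144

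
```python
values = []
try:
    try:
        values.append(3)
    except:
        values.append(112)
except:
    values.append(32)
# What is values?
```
[3]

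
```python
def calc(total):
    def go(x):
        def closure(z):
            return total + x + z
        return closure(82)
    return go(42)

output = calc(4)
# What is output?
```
128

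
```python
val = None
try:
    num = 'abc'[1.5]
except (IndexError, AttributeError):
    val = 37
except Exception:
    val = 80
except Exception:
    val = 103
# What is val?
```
80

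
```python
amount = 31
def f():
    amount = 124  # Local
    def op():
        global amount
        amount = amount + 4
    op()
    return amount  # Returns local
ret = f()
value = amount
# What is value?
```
35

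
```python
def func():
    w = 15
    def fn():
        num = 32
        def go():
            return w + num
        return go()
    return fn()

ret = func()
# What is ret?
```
47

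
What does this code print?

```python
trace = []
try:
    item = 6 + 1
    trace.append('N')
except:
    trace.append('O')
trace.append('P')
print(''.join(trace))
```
NP

No exception, try block completes normally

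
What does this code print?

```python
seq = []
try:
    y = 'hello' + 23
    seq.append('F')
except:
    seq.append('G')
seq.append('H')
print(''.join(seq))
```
GH

Exception raised in try, caught by bare except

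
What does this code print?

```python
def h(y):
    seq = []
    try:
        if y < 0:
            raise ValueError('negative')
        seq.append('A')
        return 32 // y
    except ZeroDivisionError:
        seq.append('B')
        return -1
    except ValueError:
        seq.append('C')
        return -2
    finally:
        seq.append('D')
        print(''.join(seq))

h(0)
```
ABD

y=0 causes ZeroDivisionError, caught, finally prints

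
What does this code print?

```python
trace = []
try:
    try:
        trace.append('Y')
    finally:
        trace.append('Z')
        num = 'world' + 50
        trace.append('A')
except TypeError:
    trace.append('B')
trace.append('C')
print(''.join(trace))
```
YZBC

Exception in inner finally caught by outer except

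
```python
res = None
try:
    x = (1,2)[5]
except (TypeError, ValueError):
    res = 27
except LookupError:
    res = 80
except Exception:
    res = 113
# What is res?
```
80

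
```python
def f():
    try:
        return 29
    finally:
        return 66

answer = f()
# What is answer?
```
66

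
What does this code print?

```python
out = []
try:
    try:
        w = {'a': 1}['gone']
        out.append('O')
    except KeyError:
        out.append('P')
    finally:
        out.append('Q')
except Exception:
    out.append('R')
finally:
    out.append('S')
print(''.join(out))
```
PQS

Both finally blocks run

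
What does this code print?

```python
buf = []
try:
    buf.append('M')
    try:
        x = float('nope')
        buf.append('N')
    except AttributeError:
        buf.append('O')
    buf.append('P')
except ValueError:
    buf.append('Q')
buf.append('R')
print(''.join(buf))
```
MQR

Inner handler doesn't match, propagates to outer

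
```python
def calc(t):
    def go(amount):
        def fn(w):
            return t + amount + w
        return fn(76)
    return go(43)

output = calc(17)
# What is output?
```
136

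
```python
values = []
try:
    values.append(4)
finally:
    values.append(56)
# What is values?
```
[4, 56]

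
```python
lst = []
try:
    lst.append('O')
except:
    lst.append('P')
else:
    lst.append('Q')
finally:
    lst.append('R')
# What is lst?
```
['O', 'Q', 'R']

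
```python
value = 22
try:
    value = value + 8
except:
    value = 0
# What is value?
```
30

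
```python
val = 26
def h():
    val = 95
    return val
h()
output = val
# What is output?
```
26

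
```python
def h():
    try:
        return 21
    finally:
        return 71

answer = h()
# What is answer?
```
71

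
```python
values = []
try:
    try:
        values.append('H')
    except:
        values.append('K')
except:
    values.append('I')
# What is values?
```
['H']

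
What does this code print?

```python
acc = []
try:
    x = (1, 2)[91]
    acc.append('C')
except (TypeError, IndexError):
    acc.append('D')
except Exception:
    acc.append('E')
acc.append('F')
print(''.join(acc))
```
DF

IndexError matches tuple containing it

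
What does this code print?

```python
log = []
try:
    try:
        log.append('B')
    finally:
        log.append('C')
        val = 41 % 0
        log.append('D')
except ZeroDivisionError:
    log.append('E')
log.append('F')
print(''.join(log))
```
BCEF

Exception in inner finally caught by outer except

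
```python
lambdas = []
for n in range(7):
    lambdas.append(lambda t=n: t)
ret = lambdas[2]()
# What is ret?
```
2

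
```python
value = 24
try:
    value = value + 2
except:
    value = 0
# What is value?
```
26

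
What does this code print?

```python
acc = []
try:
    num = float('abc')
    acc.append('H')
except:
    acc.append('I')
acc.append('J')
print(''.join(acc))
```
IJ

Exception raised in try, caught by bare except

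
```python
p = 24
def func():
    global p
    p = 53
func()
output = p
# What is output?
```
53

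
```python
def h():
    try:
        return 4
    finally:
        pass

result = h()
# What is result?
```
4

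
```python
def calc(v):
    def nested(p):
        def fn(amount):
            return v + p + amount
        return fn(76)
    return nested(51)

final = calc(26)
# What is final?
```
153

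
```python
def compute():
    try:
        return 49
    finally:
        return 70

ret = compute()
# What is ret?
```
70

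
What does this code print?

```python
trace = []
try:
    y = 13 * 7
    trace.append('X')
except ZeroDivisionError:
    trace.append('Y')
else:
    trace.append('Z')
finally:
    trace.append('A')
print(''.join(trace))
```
XZA

else runs before finally when no exception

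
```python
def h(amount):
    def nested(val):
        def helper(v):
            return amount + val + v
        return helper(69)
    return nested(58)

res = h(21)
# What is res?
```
148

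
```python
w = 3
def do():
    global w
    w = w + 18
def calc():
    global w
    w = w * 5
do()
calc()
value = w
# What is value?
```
105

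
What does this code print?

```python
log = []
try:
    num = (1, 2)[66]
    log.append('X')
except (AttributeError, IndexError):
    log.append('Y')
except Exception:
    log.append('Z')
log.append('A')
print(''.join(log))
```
YA

IndexError matches tuple containing it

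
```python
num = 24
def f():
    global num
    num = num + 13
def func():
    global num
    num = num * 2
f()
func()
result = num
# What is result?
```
74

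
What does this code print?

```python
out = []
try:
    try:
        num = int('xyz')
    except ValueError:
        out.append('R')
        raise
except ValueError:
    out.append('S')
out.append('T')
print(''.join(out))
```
RST

raise without argument re-raises current exception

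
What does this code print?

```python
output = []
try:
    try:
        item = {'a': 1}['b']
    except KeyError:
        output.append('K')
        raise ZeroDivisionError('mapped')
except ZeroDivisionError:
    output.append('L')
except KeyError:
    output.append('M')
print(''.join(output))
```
KL

New ZeroDivisionError raised, caught by outer ZeroDivisionError handler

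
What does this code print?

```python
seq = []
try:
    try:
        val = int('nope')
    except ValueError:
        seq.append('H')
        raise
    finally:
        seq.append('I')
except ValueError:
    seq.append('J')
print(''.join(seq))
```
HIJ

finally runs before re-raised exception propagates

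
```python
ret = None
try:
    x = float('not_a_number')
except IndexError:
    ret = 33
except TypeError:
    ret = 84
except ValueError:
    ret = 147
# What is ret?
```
147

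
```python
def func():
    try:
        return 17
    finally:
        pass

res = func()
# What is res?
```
17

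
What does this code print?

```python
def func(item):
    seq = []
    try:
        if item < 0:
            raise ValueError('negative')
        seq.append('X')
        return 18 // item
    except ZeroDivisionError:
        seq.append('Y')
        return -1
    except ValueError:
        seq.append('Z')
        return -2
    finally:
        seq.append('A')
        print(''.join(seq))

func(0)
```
XYA

item=0 causes ZeroDivisionError, caught, finally prints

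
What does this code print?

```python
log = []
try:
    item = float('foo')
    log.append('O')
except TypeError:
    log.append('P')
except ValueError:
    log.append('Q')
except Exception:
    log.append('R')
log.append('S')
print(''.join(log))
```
QS

ValueError matches before generic Exception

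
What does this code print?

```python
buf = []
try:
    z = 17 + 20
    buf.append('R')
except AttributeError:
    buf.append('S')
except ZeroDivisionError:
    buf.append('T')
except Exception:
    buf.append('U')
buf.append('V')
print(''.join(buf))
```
RV

No exception, try block completes normally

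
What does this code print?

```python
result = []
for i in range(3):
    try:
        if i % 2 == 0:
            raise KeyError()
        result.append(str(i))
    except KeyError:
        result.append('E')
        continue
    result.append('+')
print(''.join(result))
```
E1+E

continue in except skips rest of loop body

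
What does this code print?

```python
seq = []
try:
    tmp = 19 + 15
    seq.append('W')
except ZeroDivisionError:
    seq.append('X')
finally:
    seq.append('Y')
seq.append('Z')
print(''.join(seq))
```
WYZ

finally runs after normal execution too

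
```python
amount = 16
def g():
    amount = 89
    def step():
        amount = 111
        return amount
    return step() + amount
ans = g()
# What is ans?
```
200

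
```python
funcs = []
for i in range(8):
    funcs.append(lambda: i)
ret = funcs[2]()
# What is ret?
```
7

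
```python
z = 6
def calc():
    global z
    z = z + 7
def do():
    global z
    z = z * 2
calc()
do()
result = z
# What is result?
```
26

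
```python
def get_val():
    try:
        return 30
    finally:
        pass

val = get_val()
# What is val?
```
30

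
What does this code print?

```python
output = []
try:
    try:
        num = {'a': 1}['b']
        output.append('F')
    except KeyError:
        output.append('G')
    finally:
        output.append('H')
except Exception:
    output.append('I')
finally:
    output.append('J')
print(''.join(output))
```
GHJ

Both finally blocks run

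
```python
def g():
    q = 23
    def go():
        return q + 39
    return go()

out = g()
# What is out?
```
62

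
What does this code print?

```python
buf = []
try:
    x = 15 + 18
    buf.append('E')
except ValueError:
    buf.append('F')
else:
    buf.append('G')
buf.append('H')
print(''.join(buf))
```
EGH

else block runs when no exception occurs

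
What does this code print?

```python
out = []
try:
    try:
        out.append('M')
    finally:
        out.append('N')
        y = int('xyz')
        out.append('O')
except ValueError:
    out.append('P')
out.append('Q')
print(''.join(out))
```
MNPQ

Exception in inner finally caught by outer except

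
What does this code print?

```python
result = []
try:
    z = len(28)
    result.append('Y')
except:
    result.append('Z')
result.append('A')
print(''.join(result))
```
ZA

Exception raised in try, caught by bare except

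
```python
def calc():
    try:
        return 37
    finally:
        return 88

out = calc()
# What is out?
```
88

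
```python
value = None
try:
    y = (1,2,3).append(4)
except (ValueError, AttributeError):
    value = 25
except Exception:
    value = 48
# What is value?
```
25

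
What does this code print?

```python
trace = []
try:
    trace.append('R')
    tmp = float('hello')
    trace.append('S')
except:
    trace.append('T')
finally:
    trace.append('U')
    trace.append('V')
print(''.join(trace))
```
RTUV

Code before exception runs, then except, then all of finally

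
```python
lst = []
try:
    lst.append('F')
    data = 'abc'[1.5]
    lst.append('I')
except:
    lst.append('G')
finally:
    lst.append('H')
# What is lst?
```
['F', 'G', 'H']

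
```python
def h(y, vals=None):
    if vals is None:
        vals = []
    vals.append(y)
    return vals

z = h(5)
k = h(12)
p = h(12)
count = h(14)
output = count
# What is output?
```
[14]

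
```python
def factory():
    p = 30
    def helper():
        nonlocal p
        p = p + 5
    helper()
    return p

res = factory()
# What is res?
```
35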